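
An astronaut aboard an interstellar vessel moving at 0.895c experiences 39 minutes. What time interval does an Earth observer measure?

Proper time Δt₀ = 39 minutes
γ = 1/√(1 - 0.895²) = 2.2418
Δt = γΔt₀ = 2.2418 × 39 = 87.43 minutes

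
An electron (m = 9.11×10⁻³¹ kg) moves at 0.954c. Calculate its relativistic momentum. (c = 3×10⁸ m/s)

γ = 1/√(1 - 0.954²) = 3.3355
v = 0.954 × 3×10⁸ = 2.862×10⁸ m/s
p = γmv = 3.3355 × 9.11×10⁻³¹ × 2.862×10⁸ = 8.697×10⁻²² kg·m/s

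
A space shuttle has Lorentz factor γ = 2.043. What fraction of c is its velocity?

From γ = 1/√(1 - v²/c²):
1/γ² = 1/2.043² = 0.2396
v²/c² = 1 - 0.2396 = 0.7604
v/c = √(0.7604) = 0.8720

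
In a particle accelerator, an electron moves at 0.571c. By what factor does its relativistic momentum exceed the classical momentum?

p_rel = γmv, p_class = mv
Ratio = γ = 1/√(1 - 0.571²)
= 1/√(0.673959) = 1.218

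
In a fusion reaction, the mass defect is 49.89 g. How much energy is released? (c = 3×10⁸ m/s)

Convert mass defect: Δm = 49.89 g = 0.04989 kg
E = Δm·c² = 0.04989 × (3×10⁸)²
= 0.04989 × 9×10¹⁶ = 4.490×10¹⁵ J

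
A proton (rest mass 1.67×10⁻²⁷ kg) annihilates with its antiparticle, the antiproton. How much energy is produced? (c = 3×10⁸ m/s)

Both particles have the same rest mass, so total mass = 2m
E = 2m·c² = 2 × 1.67×10⁻²⁷ × (3×10⁸)²
= 2 × 1.67×10⁻²⁷ × 9×10¹⁶
= 3.006×10⁻¹⁰ J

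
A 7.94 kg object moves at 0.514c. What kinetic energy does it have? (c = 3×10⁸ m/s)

γ = 1/√(1 - 0.514²) = 1.1658
γ - 1 = 0.1658
KE = (γ-1)mc² = 0.1658 × 7.94 × (3×10⁸)² = 1.185×10¹⁷ J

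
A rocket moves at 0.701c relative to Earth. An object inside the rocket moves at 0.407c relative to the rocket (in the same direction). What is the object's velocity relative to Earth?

u = (u' + v)/(1 + u'v/c²)
Numerator: 0.407 + 0.701 = 1.108
Denominator: 1 + 0.285307 = 1.285307
u = 1.108/1.285307 = 0.8621c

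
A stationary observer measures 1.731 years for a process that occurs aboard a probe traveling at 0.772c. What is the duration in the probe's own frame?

Dilated time Δt = 1.731 years
γ = 1/√(1 - 0.772²) = 1.573
Δt₀ = Δt/γ = 1.731/1.573 = 1.100 years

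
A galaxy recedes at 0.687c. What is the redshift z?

β = 0.687
(1+β)/(1-β) = 1.687/0.313 = 5.390
√(5.390) = 2.322
z = 2.322 - 1 = 1.322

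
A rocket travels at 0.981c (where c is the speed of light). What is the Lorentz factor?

v/c = 0.981, so (v/c)² = 0.962361
1 - (v/c)² = 0.037639
γ = 1/√(0.037639) = 5.154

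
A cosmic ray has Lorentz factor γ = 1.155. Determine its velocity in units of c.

From γ = 1/√(1 - v²/c²):
1/γ² = 1/1.155² = 0.7496
v²/c² = 1 - 0.7496 = 0.2504
v/c = √(0.2504) = 0.5004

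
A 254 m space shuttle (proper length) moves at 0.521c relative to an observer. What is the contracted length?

Proper length L₀ = 254 m
γ = 1/√(1 - 0.521²) = 1.1716
L = L₀/γ = 254/1.1716 = 216.8 m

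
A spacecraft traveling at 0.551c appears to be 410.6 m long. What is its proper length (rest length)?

Contracted length L = 410.6 m
γ = 1/√(1 - 0.551²) = 1.1983
L₀ = γL = 1.1983 × 410.6 = 492.0 m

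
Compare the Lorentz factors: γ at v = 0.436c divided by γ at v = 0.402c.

γ₁ = 1/√(1 - 0.436²) = 1.111
γ₂ = 1/√(1 - 0.402²) = 1.092
γ₁/γ₂ = 1.111/1.092 = 1.017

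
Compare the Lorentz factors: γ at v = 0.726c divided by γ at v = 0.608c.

γ₁ = 1/√(1 - 0.726²) = 1.454
γ₂ = 1/√(1 - 0.608²) = 1.260
γ₁/γ₂ = 1.454/1.260 = 1.154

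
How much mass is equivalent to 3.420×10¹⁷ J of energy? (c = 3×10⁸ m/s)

From E = mc², we get m = E/c²
c² = (3×10⁸)² = 9×10¹⁶ m²/s²
m = 3.420×10¹⁷ / 9×10¹⁶ = 3.800 kg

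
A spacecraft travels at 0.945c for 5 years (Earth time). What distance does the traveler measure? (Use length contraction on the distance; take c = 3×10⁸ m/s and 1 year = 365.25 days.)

Earth distance: d = v × t = 0.945c × 5 yr = 4.473×10¹⁶ m
γ = 3.057
d' = d/γ = 4.473×10¹⁶/3.057 = 1.463×10¹⁶ m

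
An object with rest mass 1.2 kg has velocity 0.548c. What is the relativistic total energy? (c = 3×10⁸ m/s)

γ = 1/√(1 - 0.548²) = 1.195
mc² = 1.2 × (3×10⁸)² = 1.080×10¹⁷ J
E = γmc² = 1.195 × 1.080×10¹⁷ = 1.291×10¹⁷ J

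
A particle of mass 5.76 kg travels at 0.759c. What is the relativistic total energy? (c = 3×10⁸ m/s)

γ = 1/√(1 - 0.759²) = 1.5359
mc² = 5.76 × (3×10⁸)² = 5.184×10¹⁷ J
E = γmc² = 1.5359 × 5.184×10¹⁷ = 7.962×10¹⁷ J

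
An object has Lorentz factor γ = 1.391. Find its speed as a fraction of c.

From γ = 1/√(1 - v²/c²):
1/γ² = 1/1.391² = 0.5168
v²/c² = 1 - 0.5168 = 0.4832
v/c = √(0.4832) = 0.6951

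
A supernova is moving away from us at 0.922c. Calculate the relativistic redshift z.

β = 0.922
(1+β)/(1-β) = 1.922/0.078 = 24.64
√(24.64) = 4.964
z = 4.964 - 1 = 3.964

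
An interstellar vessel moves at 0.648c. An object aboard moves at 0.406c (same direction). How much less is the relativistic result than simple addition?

Classical: u' + v = 0.406 + 0.648 = 1.054c
Relativistic: u = (0.406 + 0.648)/(1 + 0.263088) = 1.054/1.263088 = 0.8345c
Difference: 1.054 - 0.8345 = 0.2195c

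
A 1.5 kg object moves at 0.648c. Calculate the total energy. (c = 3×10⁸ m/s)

γ = 1/√(1 - 0.648²) = 1.31296
mc² = 1.5 × (3×10⁸)² = 1.350×10¹⁷ J
E = γmc² = 1.31296 × 1.350×10¹⁷ = 1.772×10¹⁷ J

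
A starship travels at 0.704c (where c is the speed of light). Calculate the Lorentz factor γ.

v/c = 0.704, so (v/c)² = 0.495616
1 - (v/c)² = 0.504384
γ = 1/√(0.504384) = 1.408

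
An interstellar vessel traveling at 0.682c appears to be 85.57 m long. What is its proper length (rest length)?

Contracted length L = 85.57 m
γ = 1/√(1 - 0.682²) = 1.367
L₀ = γL = 1.367 × 85.57 = 117.0 m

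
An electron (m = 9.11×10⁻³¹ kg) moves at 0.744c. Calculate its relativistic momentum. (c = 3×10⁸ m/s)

γ = 1/√(1 - 0.744²) = 1.4966
v = 0.744 × 3×10⁸ = 2.232×10⁸ m/s
p = γmv = 1.4966 × 9.11×10⁻³¹ × 2.232×10⁸ = 3.043×10⁻²² kg·m/s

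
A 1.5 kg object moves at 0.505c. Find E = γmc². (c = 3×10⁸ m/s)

γ = 1/√(1 - 0.505²) = 1.1586
mc² = 1.5 × (3×10⁸)² = 1.350×10¹⁷ J
E = γmc² = 1.1586 × 1.350×10¹⁷ = 1.564×10¹⁷ J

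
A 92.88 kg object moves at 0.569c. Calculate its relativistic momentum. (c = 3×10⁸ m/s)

γ = 1/√(1 - 0.569²) = 1.216
v = 0.569 × 3×10⁸ = 1.707×10⁸ m/s
p = γmv = 1.216 × 92.88 × 1.707×10⁸ = 1.928×10¹⁰ kg·m/s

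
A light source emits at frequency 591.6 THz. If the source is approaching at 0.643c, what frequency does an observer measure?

β = v/c = 0.643
(1+β)/(1-β) = 1.643/0.357 = 4.602
Doppler factor = √(4.602) = 2.145
f_obs = 591.6 × 2.145 = 1269 THz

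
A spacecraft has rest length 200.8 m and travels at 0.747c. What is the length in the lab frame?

Proper length L₀ = 200.8 m
γ = 1/√(1 - 0.747²) = 1.504
L = L₀/γ = 200.8/1.504 = 133.5 m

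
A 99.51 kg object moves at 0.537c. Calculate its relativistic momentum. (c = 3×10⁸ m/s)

γ = 1/√(1 - 0.537²) = 1.185
v = 0.537 × 3×10⁸ = 1.611×10⁸ m/s
p = γmv = 1.185 × 99.51 × 1.611×10⁸ = 1.900×10¹⁰ kg·m/s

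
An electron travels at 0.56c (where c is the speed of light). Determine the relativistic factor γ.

v/c = 0.56, so (v/c)² = 0.3136
1 - (v/c)² = 0.6864
γ = 1/√(0.6864) = 1.207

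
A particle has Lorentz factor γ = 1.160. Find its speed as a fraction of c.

From γ = 1/√(1 - v²/c²):
1/γ² = 1/1.160² = 0.7432
v²/c² = 1 - 0.7432 = 0.2568
v/c = √(0.2568) = 0.5068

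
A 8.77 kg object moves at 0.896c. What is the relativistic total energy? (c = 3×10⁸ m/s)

γ = 1/√(1 - 0.896²) = 2.25198
mc² = 8.77 × (3×10⁸)² = 7.893×10¹⁷ J
E = γmc² = 2.25198 × 7.893×10¹⁷ = 1.777×10¹⁸ J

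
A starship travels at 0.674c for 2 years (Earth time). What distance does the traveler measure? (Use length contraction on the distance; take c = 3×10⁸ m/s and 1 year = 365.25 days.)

Earth distance: d = v × t = 0.674c × 2 yr = 1.27619×10¹⁶ m
γ = 1.35367
d' = d/γ = 1.27619×10¹⁶/1.35367 = 9.428×10¹⁵ m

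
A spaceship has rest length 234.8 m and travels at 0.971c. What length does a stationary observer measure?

Proper length L₀ = 234.8 m
γ = 1/√(1 - 0.971²) = 4.1827
L = L₀/γ = 234.8/4.1827 = 56.14 m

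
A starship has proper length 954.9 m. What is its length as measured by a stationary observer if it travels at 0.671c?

Proper length L₀ = 954.9 m
γ = 1/√(1 - 0.671²) = 1.3487
L = L₀/γ = 954.9/1.3487 = 708.0 m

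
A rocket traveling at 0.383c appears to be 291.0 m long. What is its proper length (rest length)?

Contracted length L = 291.0 m
γ = 1/√(1 - 0.383²) = 1.0825
L₀ = γL = 1.0825 × 291.0 = 315.0 m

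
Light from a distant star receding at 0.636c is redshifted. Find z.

β = 0.636
(1+β)/(1-β) = 1.636/0.364 = 4.495
√(4.495) = 2.120
z = 2.120 - 1 = 1.120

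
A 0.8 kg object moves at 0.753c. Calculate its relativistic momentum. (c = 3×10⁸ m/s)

γ = 1/√(1 - 0.753²) = 1.5197
v = 0.753 × 3×10⁸ = 2.259×10⁸ m/s
p = γmv = 1.5197 × 0.8 × 2.259×10⁸ = 2.746×10⁸ kg·m/s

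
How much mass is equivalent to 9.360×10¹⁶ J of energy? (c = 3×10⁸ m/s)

From E = mc², we get m = E/c²
c² = (3×10⁸)² = 9×10¹⁶ m²/s²
m = 9.360×10¹⁶ / 9×10¹⁶ = 1.040 kg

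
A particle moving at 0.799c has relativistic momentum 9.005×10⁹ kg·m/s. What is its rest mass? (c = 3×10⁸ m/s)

γ = 1/√(1 - 0.799²) = 1.663
v = 0.799 × 3×10⁸ = 2.397×10⁸ m/s
m = p/(γv) = 9.005×10⁹/(1.663 × 2.397×10⁸) = 22.59 kg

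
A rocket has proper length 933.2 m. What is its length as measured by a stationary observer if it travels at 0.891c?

Proper length L₀ = 933.2 m
γ = 1/√(1 - 0.891²) = 2.2026
L = L₀/γ = 933.2/2.2026 = 423.7 m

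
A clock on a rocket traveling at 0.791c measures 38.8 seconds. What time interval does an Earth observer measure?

Proper time Δt₀ = 38.8 seconds
γ = 1/√(1 - 0.791²) = 1.6345
Δt = γΔt₀ = 1.6345 × 38.8 = 63.42 seconds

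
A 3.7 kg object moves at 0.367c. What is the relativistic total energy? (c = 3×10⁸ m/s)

γ = 1/√(1 - 0.367²) = 1.075
mc² = 3.7 × (3×10⁸)² = 3.330×10¹⁷ J
E = γmc² = 1.075 × 3.330×10¹⁷ = 3.580×10¹⁷ J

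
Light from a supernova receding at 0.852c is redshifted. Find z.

β = 0.852
(1+β)/(1-β) = 1.852/0.148 = 12.51
√(12.51) = 3.537
z = 3.537 - 1 = 2.537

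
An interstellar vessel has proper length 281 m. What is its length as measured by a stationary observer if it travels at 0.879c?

Proper length L₀ = 281 m
γ = 1/√(1 - 0.879²) = 2.097
L = L₀/γ = 281/2.097 = 134.0 m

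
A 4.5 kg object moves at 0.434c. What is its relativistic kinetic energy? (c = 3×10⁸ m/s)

γ = 1/√(1 - 0.434²) = 1.109985
γ - 1 = 0.109985
KE = (γ-1)mc² = 0.109985 × 4.5 × (3×10⁸)² = 4.454×10¹⁶ J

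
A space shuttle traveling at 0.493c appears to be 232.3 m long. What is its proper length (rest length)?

Contracted length L = 232.3 m
γ = 1/√(1 - 0.493²) = 1.1494
L₀ = γL = 1.1494 × 232.3 = 267.0 m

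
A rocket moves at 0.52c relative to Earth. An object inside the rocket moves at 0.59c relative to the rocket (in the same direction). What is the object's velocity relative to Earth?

u = (u' + v)/(1 + u'v/c²)
Numerator: 0.59 + 0.52 = 1.11
Denominator: 1 + 0.3068 = 1.3068
u = 1.11/1.3068 = 0.8494c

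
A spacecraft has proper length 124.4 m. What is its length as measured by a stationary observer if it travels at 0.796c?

Proper length L₀ = 124.4 m
γ = 1/√(1 - 0.796²) = 1.652
L = L₀/γ = 124.4/1.652 = 75.30 m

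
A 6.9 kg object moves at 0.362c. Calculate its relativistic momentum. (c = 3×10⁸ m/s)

γ = 1/√(1 - 0.362²) = 1.0728
v = 0.362 × 3×10⁸ = 1.086×10⁸ m/s
p = γmv = 1.0728 × 6.9 × 1.086×10⁸ = 8.039×10⁸ kg·m/s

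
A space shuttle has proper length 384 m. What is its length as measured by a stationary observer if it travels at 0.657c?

Proper length L₀ = 384 m
γ = 1/√(1 - 0.657²) = 1.3265
L = L₀/γ = 384/1.3265 = 289.5 m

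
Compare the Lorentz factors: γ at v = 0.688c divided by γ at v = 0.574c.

γ₁ = 1/√(1 - 0.688²) = 1.3780
γ₂ = 1/√(1 - 0.574²) = 1.2212
γ₁/γ₂ = 1.3780/1.2212 = 1.128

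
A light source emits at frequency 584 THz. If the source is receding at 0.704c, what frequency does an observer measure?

β = v/c = 0.704
(1-β)/(1+β) = 0.296/1.704 = 0.1737
Doppler factor = √(0.1737) = 0.4168
f_obs = 584 × 0.4168 = 243.4 THz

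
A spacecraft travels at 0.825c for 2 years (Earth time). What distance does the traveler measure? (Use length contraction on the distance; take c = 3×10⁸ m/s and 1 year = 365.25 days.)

Earth distance: d = v × t = 0.825c × 2 yr = 1.5621×10¹⁶ m
γ = 1.7695
d' = d/γ = 1.5621×10¹⁶/1.7695 = 8.828×10¹⁵ m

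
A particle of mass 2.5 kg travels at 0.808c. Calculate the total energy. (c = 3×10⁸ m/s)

γ = 1/√(1 - 0.808²) = 1.6973
mc² = 2.5 × (3×10⁸)² = 2.250×10¹⁷ J
E = γmc² = 1.6973 × 2.250×10¹⁷ = 3.819×10¹⁷ J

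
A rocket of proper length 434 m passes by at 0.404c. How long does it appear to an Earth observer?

Proper length L₀ = 434 m
γ = 1/√(1 - 0.404²) = 1.0932
L = L₀/γ = 434/1.0932 = 397.0 m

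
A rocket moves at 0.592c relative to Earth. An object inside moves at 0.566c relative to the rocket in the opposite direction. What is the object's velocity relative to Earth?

Object's velocity in rocket frame is u' = -0.566c
u = (u' + v)/(1 + u'v/c²) = (v - 0.566)/(1 - 0.566·v/c²)
Numerator: 0.592 - 0.566 = 0.026
Denominator: 1 - 0.335072 = 0.664928
u = 0.026/0.664928 = 0.03910c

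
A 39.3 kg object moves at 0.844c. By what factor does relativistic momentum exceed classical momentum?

p_rel = γmv, p_class = mv
Ratio = γ = 1/√(1 - 0.844²) = 1.864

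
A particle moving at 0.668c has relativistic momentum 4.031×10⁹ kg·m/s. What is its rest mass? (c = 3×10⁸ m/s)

γ = 1/√(1 - 0.668²) = 1.344
v = 0.668 × 3×10⁸ = 2.004×10⁸ m/s
m = p/(γv) = 4.031×10⁹/(1.344 × 2.004×10⁸) = 14.97 kg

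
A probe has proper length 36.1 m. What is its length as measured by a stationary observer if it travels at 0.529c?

Proper length L₀ = 36.1 m
γ = 1/√(1 - 0.529²) = 1.17838
L = L₀/γ = 36.1/1.17838 = 30.64 m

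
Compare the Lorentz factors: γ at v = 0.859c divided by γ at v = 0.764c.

γ₁ = 1/√(1 - 0.859²) = 1.953
γ₂ = 1/√(1 - 0.764²) = 1.550
γ₁/γ₂ = 1.953/1.550 = 1.260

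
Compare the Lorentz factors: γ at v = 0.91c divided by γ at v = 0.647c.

γ₁ = 1/√(1 - 0.91²) = 2.4119
γ₂ = 1/√(1 - 0.647²) = 1.3115
γ₁/γ₂ = 2.4119/1.3115 = 1.839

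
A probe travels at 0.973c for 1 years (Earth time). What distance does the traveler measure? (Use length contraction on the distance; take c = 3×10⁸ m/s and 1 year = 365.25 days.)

Earth distance: d = v × t = 0.973c × 1 yr = 9.212×10¹⁵ m
γ = 4.333
d' = d/γ = 9.212×10¹⁵/4.333 = 2.126×10¹⁵ m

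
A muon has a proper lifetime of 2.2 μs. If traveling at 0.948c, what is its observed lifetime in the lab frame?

Proper lifetime τ₀ = 2.2 μs
γ = 1/√(1 - 0.948²) = 3.142
τ = γτ₀ = 3.142 × 2.2 μs = 6.912 μs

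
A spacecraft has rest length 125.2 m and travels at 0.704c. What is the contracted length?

Proper length L₀ = 125.2 m
γ = 1/√(1 - 0.704²) = 1.408
L = L₀/γ = 125.2/1.408 = 88.92 m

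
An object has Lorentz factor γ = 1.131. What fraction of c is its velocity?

From γ = 1/√(1 - v²/c²):
1/γ² = 1/1.131² = 0.78176
v²/c² = 1 - 0.78176 = 0.21824
v/c = √(0.21824) = 0.4672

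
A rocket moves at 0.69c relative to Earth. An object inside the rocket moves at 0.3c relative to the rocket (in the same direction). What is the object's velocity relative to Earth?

u = (u' + v)/(1 + u'v/c²)
Numerator: 0.3 + 0.69 = 0.99
Denominator: 1 + 0.207 = 1.207
u = 0.99/1.207 = 0.8202c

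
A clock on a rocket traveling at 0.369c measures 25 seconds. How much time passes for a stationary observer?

Proper time Δt₀ = 25 seconds
γ = 1/√(1 - 0.369²) = 1.076
Δt = γΔt₀ = 1.076 × 25 = 26.90 seconds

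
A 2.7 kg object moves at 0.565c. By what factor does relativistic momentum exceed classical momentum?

p_rel = γmv, p_class = mv
Ratio = γ = 1/√(1 - 0.565²) = 1.212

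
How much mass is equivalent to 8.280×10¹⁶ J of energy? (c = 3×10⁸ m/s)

From E = mc², we get m = E/c²
c² = (3×10⁸)² = 9×10¹⁶ m²/s²
m = 8.280×10¹⁶ / 9×10¹⁶ = 0.9200 kg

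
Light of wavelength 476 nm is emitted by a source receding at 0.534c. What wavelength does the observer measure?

β = 0.534
Wavelength Doppler factor = √(1.534/0.466) = √(3.2918) = 1.8143
λ_obs = 476 × 1.8143 = 863.6 nm (redshift)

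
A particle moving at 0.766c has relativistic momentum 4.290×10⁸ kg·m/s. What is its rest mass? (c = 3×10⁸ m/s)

γ = 1/√(1 - 0.766²) = 1.556
v = 0.766 × 3×10⁸ = 2.298×10⁸ m/s
m = p/(γv) = 4.290×10⁸/(1.556 × 2.298×10⁸) = 1.200 kg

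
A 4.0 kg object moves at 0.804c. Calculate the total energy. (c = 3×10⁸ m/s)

γ = 1/√(1 - 0.804²) = 1.6817
mc² = 4.0 × (3×10⁸)² = 3.600×10¹⁷ J
E = γmc² = 1.6817 × 3.600×10¹⁷ = 6.054×10¹⁷ J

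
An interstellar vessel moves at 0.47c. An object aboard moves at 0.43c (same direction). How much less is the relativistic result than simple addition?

Classical: u' + v = 0.43 + 0.47 = 0.9c
Relativistic: u = (0.43 + 0.47)/(1 + 0.2021) = 0.9/1.2021 = 0.7487c
Difference: 0.9 - 0.7487 = 0.1513c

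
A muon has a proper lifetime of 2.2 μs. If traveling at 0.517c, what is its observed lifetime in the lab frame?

Proper lifetime τ₀ = 2.2 μs
γ = 1/√(1 - 0.517²) = 1.168
τ = γτ₀ = 1.168 × 2.2 μs = 2.570 μs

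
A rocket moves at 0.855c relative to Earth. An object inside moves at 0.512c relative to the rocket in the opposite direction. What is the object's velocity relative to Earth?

Object's velocity in rocket frame is u' = -0.512c
u = (u' + v)/(1 + u'v/c²) = (v - 0.512)/(1 - 0.512·v/c²)
Numerator: 0.855 - 0.512 = 0.343
Denominator: 1 - 0.43776 = 0.56224
u = 0.343/0.56224 = 0.6101c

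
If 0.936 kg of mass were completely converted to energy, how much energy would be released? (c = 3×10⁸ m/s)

Using E = mc²:
c² = (3×10⁸)² = 9×10¹⁶ m²/s²
E = 0.936 × 9×10¹⁶ = 8.424×10¹⁶ J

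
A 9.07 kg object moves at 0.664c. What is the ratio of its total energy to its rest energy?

E = γmc², E₀ = mc²
E/E₀ = γ = 1/√(1 - 0.664²) = 1.337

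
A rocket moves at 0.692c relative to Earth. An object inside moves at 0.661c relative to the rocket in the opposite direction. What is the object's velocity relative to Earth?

Object's velocity in rocket frame is u' = -0.661c
u = (u' + v)/(1 + u'v/c²) = (v - 0.661)/(1 - 0.661·v/c²)
Numerator: 0.692 - 0.661 = 0.031
Denominator: 1 - 0.457412 = 0.542588
u = 0.031/0.542588 = 0.05713c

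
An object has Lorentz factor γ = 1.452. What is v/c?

From γ = 1/√(1 - v²/c²):
1/γ² = 1/1.452² = 0.47431
v²/c² = 1 - 0.47431 = 0.52569
v/c = √(0.52569) = 0.7250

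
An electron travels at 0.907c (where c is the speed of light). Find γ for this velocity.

v/c = 0.907, so (v/c)² = 0.822649
1 - (v/c)² = 0.177351
γ = 1/√(0.177351) = 2.375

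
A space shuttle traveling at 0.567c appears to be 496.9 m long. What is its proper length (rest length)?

Contracted length L = 496.9 m
γ = 1/√(1 - 0.567²) = 1.214
L₀ = γL = 1.214 × 496.9 = 603.2 m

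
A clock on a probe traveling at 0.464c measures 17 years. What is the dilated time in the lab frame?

Proper time Δt₀ = 17 years
γ = 1/√(1 - 0.464²) = 1.129
Δt = γΔt₀ = 1.129 × 17 = 19.19 years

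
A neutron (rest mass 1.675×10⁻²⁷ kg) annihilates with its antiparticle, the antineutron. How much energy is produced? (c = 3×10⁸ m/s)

Both particles have the same rest mass, so total mass = 2m
E = 2m·c² = 2 × 1.675×10⁻²⁷ × (3×10⁸)²
= 2 × 1.675×10⁻²⁷ × 9×10¹⁶
= 3.015×10⁻¹⁰ J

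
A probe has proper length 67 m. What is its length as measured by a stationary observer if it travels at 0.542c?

Proper length L₀ = 67 m
γ = 1/√(1 - 0.542²) = 1.1899
L = L₀/γ = 67/1.1899 = 56.31 m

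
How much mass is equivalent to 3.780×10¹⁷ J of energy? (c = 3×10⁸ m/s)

From E = mc², we get m = E/c²
c² = (3×10⁸)² = 9×10¹⁶ m²/s²
m = 3.780×10¹⁷ / 9×10¹⁶ = 4.200 kg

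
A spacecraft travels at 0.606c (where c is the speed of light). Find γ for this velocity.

v/c = 0.606, so (v/c)² = 0.367236
1 - (v/c)² = 0.632764
γ = 1/√(0.632764) = 1.257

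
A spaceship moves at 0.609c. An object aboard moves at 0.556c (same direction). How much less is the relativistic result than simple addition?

Classical: u' + v = 0.556 + 0.609 = 1.165c
Relativistic: u = (0.556 + 0.609)/(1 + 0.338604) = 1.165/1.338604 = 0.8703c
Difference: 1.165 - 0.8703 = 0.2947c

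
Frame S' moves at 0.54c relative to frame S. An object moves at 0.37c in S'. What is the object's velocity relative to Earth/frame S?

u = (u' + v)/(1 + u'v/c²)
Numerator: 0.37 + 0.54 = 0.91
Denominator: 1 + 0.1998 = 1.1998
u = 0.91/1.1998 = 0.7585c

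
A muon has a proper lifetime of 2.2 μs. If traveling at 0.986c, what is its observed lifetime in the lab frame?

Proper lifetime τ₀ = 2.2 μs
γ = 1/√(1 - 0.986²) = 5.997
τ = γτ₀ = 5.997 × 2.2 μs = 13.19 μs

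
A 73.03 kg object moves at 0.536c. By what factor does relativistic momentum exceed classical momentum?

p_rel = γmv, p_class = mv
Ratio = γ = 1/√(1 - 0.536²) = 1.185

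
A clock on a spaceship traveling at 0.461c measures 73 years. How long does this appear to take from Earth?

Proper time Δt₀ = 73 years
γ = 1/√(1 - 0.461²) = 1.1269
Δt = γΔt₀ = 1.1269 × 73 = 82.26 years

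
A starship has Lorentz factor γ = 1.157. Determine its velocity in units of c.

From γ = 1/√(1 - v²/c²):
1/γ² = 1/1.157² = 0.7470
v²/c² = 1 - 0.7470 = 0.2530
v/c = √(0.2530) = 0.5030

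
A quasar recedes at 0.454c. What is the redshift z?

β = 0.454
(1+β)/(1-β) = 1.454/0.546 = 2.663
√(2.663) = 1.6319
z = 1.6319 - 1 = 0.6319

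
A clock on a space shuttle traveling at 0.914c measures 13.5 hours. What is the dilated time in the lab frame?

Proper time Δt₀ = 13.5 hours
γ = 1/√(1 - 0.914²) = 2.4648
Δt = γΔt₀ = 2.4648 × 13.5 = 33.27 hours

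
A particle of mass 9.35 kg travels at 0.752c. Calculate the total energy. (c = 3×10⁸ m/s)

γ = 1/√(1 - 0.752²) = 1.517
mc² = 9.35 × (3×10⁸)² = 8.415×10¹⁷ J
E = γmc² = 1.517 × 8.415×10¹⁷ = 1.277×10¹⁸ J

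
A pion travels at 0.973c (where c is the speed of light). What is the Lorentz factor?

v/c = 0.973, so (v/c)² = 0.946729
1 - (v/c)² = 0.053271
γ = 1/√(0.053271) = 4.333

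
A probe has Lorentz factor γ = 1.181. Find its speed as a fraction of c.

From γ = 1/√(1 - v²/c²):
1/γ² = 1/1.181² = 0.7170
v²/c² = 1 - 0.7170 = 0.2830
v/c = √(0.2830) = 0.5320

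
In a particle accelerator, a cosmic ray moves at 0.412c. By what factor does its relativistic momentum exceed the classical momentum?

p_rel = γmv, p_class = mv
Ratio = γ = 1/√(1 - 0.412²)
= 1/√(0.830256) = 1.097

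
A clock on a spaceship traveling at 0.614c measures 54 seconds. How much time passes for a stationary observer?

Proper time Δt₀ = 54 seconds
γ = 1/√(1 - 0.614²) = 1.2669
Δt = γΔt₀ = 1.2669 × 54 = 68.41 seconds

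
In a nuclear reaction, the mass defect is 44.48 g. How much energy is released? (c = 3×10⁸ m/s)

Convert mass defect: Δm = 44.48 g = 0.04448 kg
E = Δm·c² = 0.04448 × (3×10⁸)²
= 0.04448 × 9×10¹⁶ = 4.003×10¹⁵ J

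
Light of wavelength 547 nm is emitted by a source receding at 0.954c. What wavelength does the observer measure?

β = 0.954
Wavelength Doppler factor = √(1.954/0.046) = √(42.48) = 6.518
λ_obs = 547 × 6.518 = 3565 nm (redshift)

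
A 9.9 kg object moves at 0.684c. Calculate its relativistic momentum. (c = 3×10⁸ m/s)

γ = 1/√(1 - 0.684²) = 1.371
v = 0.684 × 3×10⁸ = 2.052×10⁸ m/s
p = γmv = 1.371 × 9.9 × 2.052×10⁸ = 2.785×10⁹ kg·m/s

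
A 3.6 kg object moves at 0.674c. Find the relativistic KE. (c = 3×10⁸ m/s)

γ = 1/√(1 - 0.674²) = 1.3537
γ - 1 = 0.3537
KE = (γ-1)mc² = 0.3537 × 3.6 × (3×10⁸)² = 1.146×10¹⁷ J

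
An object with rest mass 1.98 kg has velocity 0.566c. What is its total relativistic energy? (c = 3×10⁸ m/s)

γ = 1/√(1 - 0.566²) = 1.213
mc² = 1.98 × (3×10⁸)² = 1.782×10¹⁷ J
E = γmc² = 1.213 × 1.782×10¹⁷ = 2.162×10¹⁷ J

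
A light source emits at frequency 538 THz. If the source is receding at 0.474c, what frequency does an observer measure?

β = v/c = 0.474
(1-β)/(1+β) = 0.526/1.474 = 0.3569
Doppler factor = √(0.3569) = 0.5974
f_obs = 538 × 0.5974 = 321.4 THz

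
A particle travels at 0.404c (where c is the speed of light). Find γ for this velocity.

v/c = 0.404, so (v/c)² = 0.163216
1 - (v/c)² = 0.836784
γ = 1/√(0.836784) = 1.093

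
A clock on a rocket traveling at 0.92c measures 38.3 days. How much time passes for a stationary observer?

Proper time Δt₀ = 38.3 days
γ = 1/√(1 - 0.92²) = 2.55155
Δt = γΔt₀ = 2.55155 × 38.3 = 97.72 days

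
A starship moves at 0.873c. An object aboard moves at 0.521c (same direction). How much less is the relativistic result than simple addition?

Classical: u' + v = 0.521 + 0.873 = 1.394c
Relativistic: u = (0.521 + 0.873)/(1 + 0.454833) = 1.394/1.454833 = 0.9582c
Difference: 1.394 - 0.9582 = 0.4358c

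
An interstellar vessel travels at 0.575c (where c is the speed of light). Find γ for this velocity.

v/c = 0.575, so (v/c)² = 0.330625
1 - (v/c)² = 0.669375
γ = 1/√(0.669375) = 1.222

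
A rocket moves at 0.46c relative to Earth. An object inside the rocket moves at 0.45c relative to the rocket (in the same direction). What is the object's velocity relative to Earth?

u = (u' + v)/(1 + u'v/c²)
Numerator: 0.45 + 0.46 = 0.91
Denominator: 1 + 0.207 = 1.207
u = 0.91/1.207 = 0.7539c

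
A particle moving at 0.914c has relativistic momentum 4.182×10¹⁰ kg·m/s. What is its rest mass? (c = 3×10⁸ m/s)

γ = 1/√(1 - 0.914²) = 2.4648
v = 0.914 × 3×10⁸ = 2.742×10⁸ m/s
m = p/(γv) = 4.182×10¹⁰/(2.4648 × 2.742×10⁸) = 61.88 kg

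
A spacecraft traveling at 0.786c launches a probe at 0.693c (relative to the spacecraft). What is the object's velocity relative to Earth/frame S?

u = (u' + v)/(1 + u'v/c²)
Numerator: 0.693 + 0.786 = 1.479
Denominator: 1 + 0.544698 = 1.544698
u = 1.479/1.544698 = 0.9575c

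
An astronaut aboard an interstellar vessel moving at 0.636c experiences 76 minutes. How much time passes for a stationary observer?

Proper time Δt₀ = 76 minutes
γ = 1/√(1 - 0.636²) = 1.2959
Δt = γΔt₀ = 1.2959 × 76 = 98.49 minutes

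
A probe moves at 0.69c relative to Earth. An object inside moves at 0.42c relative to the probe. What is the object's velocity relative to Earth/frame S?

u = (u' + v)/(1 + u'v/c²)
Numerator: 0.42 + 0.69 = 1.11
Denominator: 1 + 0.2898 = 1.2898
u = 1.11/1.2898 = 0.8606c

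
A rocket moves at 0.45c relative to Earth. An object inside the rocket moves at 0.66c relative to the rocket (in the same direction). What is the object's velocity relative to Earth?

u = (u' + v)/(1 + u'v/c²)
Numerator: 0.66 + 0.45 = 1.11
Denominator: 1 + 0.297 = 1.297
u = 1.11/1.297 = 0.8558c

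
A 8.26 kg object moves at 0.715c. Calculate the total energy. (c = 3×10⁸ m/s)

γ = 1/√(1 - 0.715²) = 1.430
mc² = 8.26 × (3×10⁸)² = 7.434×10¹⁷ J
E = γmc² = 1.430 × 7.434×10¹⁷ = 1.063×10¹⁸ J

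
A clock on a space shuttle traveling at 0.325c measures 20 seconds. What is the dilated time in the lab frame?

Proper time Δt₀ = 20 seconds
γ = 1/√(1 - 0.325²) = 1.0574
Δt = γΔt₀ = 1.0574 × 20 = 21.15 seconds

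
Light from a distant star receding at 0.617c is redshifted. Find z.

β = 0.617
(1+β)/(1-β) = 1.617/0.383 = 4.222
√(4.222) = 2.055
z = 2.055 - 1 = 1.055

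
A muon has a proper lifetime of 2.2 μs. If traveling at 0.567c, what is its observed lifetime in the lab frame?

Proper lifetime τ₀ = 2.2 μs
γ = 1/√(1 - 0.567²) = 1.214
τ = γτ₀ = 1.214 × 2.2 μs = 2.671 μs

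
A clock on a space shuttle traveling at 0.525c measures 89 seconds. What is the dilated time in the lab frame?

Proper time Δt₀ = 89 seconds
γ = 1/√(1 - 0.525²) = 1.175
Δt = γΔt₀ = 1.175 × 89 = 104.6 seconds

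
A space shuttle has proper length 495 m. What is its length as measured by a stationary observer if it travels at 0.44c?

Proper length L₀ = 495 m
γ = 1/√(1 - 0.44²) = 1.1136
L = L₀/γ = 495/1.1136 = 444.5 m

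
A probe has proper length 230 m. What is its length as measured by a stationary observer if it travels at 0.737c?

Proper length L₀ = 230 m
γ = 1/√(1 - 0.737²) = 1.4795
L = L₀/γ = 230/1.4795 = 155.5 m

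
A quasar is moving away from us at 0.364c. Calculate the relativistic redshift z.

β = 0.364
(1+β)/(1-β) = 1.364/0.636 = 2.1447
√(2.1447) = 1.4645
z = 1.4645 - 1 = 0.4645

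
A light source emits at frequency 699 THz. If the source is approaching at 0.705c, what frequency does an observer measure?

β = v/c = 0.705
(1+β)/(1-β) = 1.705/0.295 = 5.780
Doppler factor = √(5.780) = 2.404
f_obs = 699 × 2.404 = 1680 THz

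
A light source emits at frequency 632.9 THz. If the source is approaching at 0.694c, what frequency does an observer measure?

β = v/c = 0.694
(1+β)/(1-β) = 1.694/0.306 = 5.536
Doppler factor = √(5.536) = 2.353
f_obs = 632.9 × 2.353 = 1489 THz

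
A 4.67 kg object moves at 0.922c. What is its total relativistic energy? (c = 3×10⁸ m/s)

γ = 1/√(1 - 0.922²) = 2.583
mc² = 4.67 × (3×10⁸)² = 4.203×10¹⁷ J
E = γmc² = 2.583 × 4.203×10¹⁷ = 1.086×10¹⁸ J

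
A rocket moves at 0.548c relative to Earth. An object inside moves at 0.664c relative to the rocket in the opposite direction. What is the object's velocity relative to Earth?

Object's velocity in rocket frame is u' = -0.664c
u = (u' + v)/(1 + u'v/c²) = (v - 0.664)/(1 - 0.664·v/c²)
Numerator: 0.548 - 0.664 = -0.116
Denominator: 1 - 0.363872 = 0.636128
u = -0.116/0.636128 = -0.1824c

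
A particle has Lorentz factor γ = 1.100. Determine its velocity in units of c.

From γ = 1/√(1 - v²/c²):
1/γ² = 1/1.100² = 0.82645
v²/c² = 1 - 0.82645 = 0.17355
v/c = √(0.17355) = 0.4166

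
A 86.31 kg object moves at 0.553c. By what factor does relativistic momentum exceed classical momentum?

p_rel = γmv, p_class = mv
Ratio = γ = 1/√(1 - 0.553²) = 1.200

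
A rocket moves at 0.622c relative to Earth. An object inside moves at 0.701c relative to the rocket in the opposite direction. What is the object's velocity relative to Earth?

Object's velocity in rocket frame is u' = -0.701c
u = (u' + v)/(1 + u'v/c²) = (v - 0.701)/(1 - 0.701·v/c²)
Numerator: 0.622 - 0.701 = -0.079
Denominator: 1 - 0.436022 = 0.563978
u = -0.079/0.563978 = -0.1401c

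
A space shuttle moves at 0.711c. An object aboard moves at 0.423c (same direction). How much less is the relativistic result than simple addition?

Classical: u' + v = 0.423 + 0.711 = 1.134c
Relativistic: u = (0.423 + 0.711)/(1 + 0.300753) = 1.134/1.300753 = 0.8718c
Difference: 1.134 - 0.8718 = 0.2622c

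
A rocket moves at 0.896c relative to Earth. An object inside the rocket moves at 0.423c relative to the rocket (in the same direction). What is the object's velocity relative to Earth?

u = (u' + v)/(1 + u'v/c²)
Numerator: 0.423 + 0.896 = 1.319
Denominator: 1 + 0.379008 = 1.379008
u = 1.319/1.379008 = 0.9565c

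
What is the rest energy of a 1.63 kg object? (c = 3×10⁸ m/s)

c² = (3×10⁸)² = 9.000×10¹⁶ m²/s²
E₀ = mc² = 1.63 × 9.000×10¹⁶ = 1.467×10¹⁷ J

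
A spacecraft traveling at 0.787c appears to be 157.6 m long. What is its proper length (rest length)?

Contracted length L = 157.6 m
γ = 1/√(1 - 0.787²) = 1.62087
L₀ = γL = 1.62087 × 157.6 = 255.4 m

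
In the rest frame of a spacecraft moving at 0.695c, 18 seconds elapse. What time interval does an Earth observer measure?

Proper time Δt₀ = 18 seconds
γ = 1/√(1 - 0.695²) = 1.3908
Δt = γΔt₀ = 1.3908 × 18 = 25.03 seconds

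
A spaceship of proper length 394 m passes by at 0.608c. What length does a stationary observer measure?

Proper length L₀ = 394 m
γ = 1/√(1 - 0.608²) = 1.2595
L = L₀/γ = 394/1.2595 = 312.8 m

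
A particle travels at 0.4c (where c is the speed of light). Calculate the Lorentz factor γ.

v/c = 0.4, so (v/c)² = 0.16
1 - (v/c)² = 0.84
γ = 1/√(0.84) = 1.091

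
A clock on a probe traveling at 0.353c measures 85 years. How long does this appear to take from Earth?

Proper time Δt₀ = 85 years
γ = 1/√(1 - 0.353²) = 1.0688
Δt = γΔt₀ = 1.0688 × 85 = 90.85 years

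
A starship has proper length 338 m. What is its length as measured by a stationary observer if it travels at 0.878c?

Proper length L₀ = 338 m
γ = 1/√(1 - 0.878²) = 2.089
L = L₀/γ = 338/2.089 = 161.8 m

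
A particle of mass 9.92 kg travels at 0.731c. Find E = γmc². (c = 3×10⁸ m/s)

γ = 1/√(1 - 0.731²) = 1.465
mc² = 9.92 × (3×10⁸)² = 8.928×10¹⁷ J
E = γmc² = 1.465 × 8.928×10¹⁷ = 1.308×10¹⁸ J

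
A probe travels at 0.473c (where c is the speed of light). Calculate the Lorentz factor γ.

v/c = 0.473, so (v/c)² = 0.223729
1 - (v/c)² = 0.776271
γ = 1/√(0.776271) = 1.135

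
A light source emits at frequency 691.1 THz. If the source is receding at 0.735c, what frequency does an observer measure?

β = v/c = 0.735
(1-β)/(1+β) = 0.265/1.735 = 0.1527
Doppler factor = √(0.1527) = 0.3908
f_obs = 691.1 × 0.3908 = 270.1 THz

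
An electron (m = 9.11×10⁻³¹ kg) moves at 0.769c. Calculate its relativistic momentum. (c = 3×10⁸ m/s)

γ = 1/√(1 - 0.769²) = 1.5643
v = 0.769 × 3×10⁸ = 2.307×10⁸ m/s
p = γmv = 1.5643 × 9.11×10⁻³¹ × 2.307×10⁸ = 3.288×10⁻²² kg·m/s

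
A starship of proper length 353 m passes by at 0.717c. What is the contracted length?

Proper length L₀ = 353 m
γ = 1/√(1 - 0.717²) = 1.4346
L = L₀/γ = 353/1.4346 = 246.1 m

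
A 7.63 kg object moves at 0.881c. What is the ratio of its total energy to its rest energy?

E = γmc², E₀ = mc²
E/E₀ = γ = 1/√(1 - 0.881²) = 2.114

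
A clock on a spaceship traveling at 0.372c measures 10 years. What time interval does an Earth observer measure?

Proper time Δt₀ = 10 years
γ = 1/√(1 - 0.372²) = 1.077
Δt = γΔt₀ = 1.077 × 10 = 10.77 years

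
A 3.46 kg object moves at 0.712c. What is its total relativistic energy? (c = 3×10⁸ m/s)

γ = 1/√(1 - 0.712²) = 1.4241
mc² = 3.46 × (3×10⁸)² = 3.114×10¹⁷ J
E = γmc² = 1.4241 × 3.114×10¹⁷ = 4.435×10¹⁷ J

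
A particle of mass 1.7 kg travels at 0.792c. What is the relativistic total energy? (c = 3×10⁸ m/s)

γ = 1/√(1 - 0.792²) = 1.638
mc² = 1.7 × (3×10⁸)² = 1.530×10¹⁷ J
E = γmc² = 1.638 × 1.530×10¹⁷ = 2.506×10¹⁷ J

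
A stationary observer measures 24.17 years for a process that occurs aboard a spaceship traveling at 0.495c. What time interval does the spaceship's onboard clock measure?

Dilated time Δt = 24.17 years
γ = 1/√(1 - 0.495²) = 1.151
Δt₀ = Δt/γ = 24.17/1.151 = 21.00 years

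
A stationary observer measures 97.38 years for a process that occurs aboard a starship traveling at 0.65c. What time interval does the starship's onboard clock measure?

Dilated time Δt = 97.38 years
γ = 1/√(1 - 0.65²) = 1.316
Δt₀ = Δt/γ = 97.38/1.316 = 74.00 years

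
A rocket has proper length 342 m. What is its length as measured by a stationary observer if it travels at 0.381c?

Proper length L₀ = 342 m
γ = 1/√(1 - 0.381²) = 1.0816
L = L₀/γ = 342/1.0816 = 316.2 m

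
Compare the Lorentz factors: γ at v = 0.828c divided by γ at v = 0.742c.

γ₁ = 1/√(1 - 0.828²) = 1.7834
γ₂ = 1/√(1 - 0.742²) = 1.4916
γ₁/γ₂ = 1.7834/1.4916 = 1.196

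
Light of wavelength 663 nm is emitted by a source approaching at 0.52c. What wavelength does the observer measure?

β = 0.52
Wavelength Doppler factor = √(0.48/1.52) = √(0.3158) = 0.5620
λ_obs = 663 × 0.5620 = 372.6 nm (blueshift)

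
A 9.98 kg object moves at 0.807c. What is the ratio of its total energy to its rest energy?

E = γmc², E₀ = mc²
E/E₀ = γ = 1/√(1 - 0.807²) = 1.693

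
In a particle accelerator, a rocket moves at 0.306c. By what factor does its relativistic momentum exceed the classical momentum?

p_rel = γmv, p_class = mv
Ratio = γ = 1/√(1 - 0.306²)
= 1/√(0.906364) = 1.050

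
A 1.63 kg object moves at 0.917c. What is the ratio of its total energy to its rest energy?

E = γmc², E₀ = mc²
E/E₀ = γ = 1/√(1 - 0.917²) = 2.507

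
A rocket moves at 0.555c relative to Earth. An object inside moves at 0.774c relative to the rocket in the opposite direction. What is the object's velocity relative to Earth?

Object's velocity in rocket frame is u' = -0.774c
u = (u' + v)/(1 + u'v/c²) = (v - 0.774)/(1 - 0.774·v/c²)
Numerator: 0.555 - 0.774 = -0.219
Denominator: 1 - 0.42957 = 0.57043
u = -0.219/0.57043 = -0.3839c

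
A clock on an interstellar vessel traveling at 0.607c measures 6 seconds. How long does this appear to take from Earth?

Proper time Δt₀ = 6 seconds
γ = 1/√(1 - 0.607²) = 1.2583
Δt = γΔt₀ = 1.2583 × 6 = 7.550 seconds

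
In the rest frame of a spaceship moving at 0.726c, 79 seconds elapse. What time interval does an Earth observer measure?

Proper time Δt₀ = 79 seconds
γ = 1/√(1 - 0.726²) = 1.454
Δt = γΔt₀ = 1.454 × 79 = 114.9 seconds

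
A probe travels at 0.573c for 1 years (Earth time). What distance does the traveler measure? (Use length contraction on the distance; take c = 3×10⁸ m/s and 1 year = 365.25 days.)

Earth distance: d = v × t = 0.573c × 1 yr = 5.4248×10¹⁵ m
γ = 1.2202
d' = d/γ = 5.4248×10¹⁵/1.2202 = 4.446×10¹⁵ m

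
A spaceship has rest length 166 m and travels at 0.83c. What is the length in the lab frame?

Proper length L₀ = 166 m
γ = 1/√(1 - 0.83²) = 1.7929
L = L₀/γ = 166/1.7929 = 92.59 m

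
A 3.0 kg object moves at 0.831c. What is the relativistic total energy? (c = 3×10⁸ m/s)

γ = 1/√(1 - 0.831²) = 1.7977
mc² = 3.0 × (3×10⁸)² = 2.700×10¹⁷ J
E = γmc² = 1.7977 × 2.700×10¹⁷ = 4.854×10¹⁷ J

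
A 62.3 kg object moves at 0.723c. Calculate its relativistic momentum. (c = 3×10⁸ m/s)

γ = 1/√(1 - 0.723²) = 1.4475
v = 0.723 × 3×10⁸ = 2.169×10⁸ m/s
p = γmv = 1.4475 × 62.3 × 2.169×10⁸ = 1.956×10¹⁰ kg·m/s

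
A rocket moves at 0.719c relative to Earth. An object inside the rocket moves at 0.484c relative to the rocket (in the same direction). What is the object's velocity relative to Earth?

u = (u' + v)/(1 + u'v/c²)
Numerator: 0.484 + 0.719 = 1.203
Denominator: 1 + 0.347996 = 1.347996
u = 1.203/1.347996 = 0.8924c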